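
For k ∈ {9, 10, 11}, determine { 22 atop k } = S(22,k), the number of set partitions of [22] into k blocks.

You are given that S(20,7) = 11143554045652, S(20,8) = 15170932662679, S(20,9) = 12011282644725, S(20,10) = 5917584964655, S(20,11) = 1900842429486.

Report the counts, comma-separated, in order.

row 21: T[21][8]=8·15170932662679+11143554045652=132511015347084  T[21][9]=9·12011282644725+15170932662679=123272476465204  T[21][10]=10·5917584964655+12011282644725=71187132291275  T[21][11]=11·1900842429486+5917584964655=26826851689001
row 22: T[22][9]=9·123272476465204+132511015347084=1241963303533920  T[22][10]=10·71187132291275+123272476465204=835143799377954  T[22][11]=11·26826851689001+71187132291275=366282500870286
Read S(22,9) = 1241963303533920, S(22,10) = 835143799377954, S(22,11) = 366282500870286.

1241963303533920, 835143799377954, 366282500870286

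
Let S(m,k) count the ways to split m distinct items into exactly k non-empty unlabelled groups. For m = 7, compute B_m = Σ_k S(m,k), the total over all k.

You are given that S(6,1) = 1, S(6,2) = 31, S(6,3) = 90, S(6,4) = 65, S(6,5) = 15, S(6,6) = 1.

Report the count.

877

i=7: T(7,1)=0+1·1=1 | T(7,2)=1+2·31=63 | T(7,3)=31+3·90=301 | T(7,4)=90+4·65=350 | T(7,5)=65+5·15=140 | T(7,6)=15+6·1=21 | T(7,7)=1+7·0=1
B_7 = ΣS(7,k) = 1+63+301+350+140+21+1 = 877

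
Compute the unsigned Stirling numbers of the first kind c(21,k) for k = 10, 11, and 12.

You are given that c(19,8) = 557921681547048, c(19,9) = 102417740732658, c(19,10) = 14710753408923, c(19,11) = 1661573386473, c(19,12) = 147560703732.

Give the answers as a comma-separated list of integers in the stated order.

10142299865511450, 1307535010540395, 135585182899530

@20  (20,9):102417740732658·19+557921681547048→2503858755467550, (20,10):14710753408923·19+102417740732658→381922055502195, (20,11):1661573386473·19+14710753408923→46280647751910, (20,12):147560703732·19+1661573386473→4465226757381
@21  (21,10):381922055502195·20+2503858755467550→10142299865511450, (21,11):46280647751910·20+381922055502195→1307535010540395, (21,12):4465226757381·20+46280647751910→135585182899530
Read c(21,10) = 10142299865511450, c(21,11) = 1307535010540395, c(21,12) = 135585182899530.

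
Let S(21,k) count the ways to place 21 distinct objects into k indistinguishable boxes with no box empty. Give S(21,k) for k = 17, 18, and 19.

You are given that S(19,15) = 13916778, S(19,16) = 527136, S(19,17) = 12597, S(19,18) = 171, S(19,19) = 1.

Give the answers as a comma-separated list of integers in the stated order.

@20  (20,16):527136·16+13916778→22350954, (20,17):12597·17+527136→741285, (20,18):171·18+12597→15675, (20,19):1·19+171→190
@21  (21,17):741285·17+22350954→34952799, (21,18):15675·18+741285→1023435, (21,19):190·19+15675→19285
Read S(21,17) = 34952799, S(21,18) = 1023435, S(21,19) = 19285.

34952799, 1023435, 19285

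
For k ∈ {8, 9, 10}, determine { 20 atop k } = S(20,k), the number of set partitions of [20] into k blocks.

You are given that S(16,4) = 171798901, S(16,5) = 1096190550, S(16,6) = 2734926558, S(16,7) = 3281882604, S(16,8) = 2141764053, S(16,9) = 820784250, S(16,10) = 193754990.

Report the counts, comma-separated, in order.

15170932662679, 12011282644725, 5917584964655

@17  (17,5):1096190550·5+171798901→5652751651, (17,6):2734926558·6+1096190550→17505749898, (17,7):3281882604·7+2734926558→25708104786, (17,8):2141764053·8+3281882604→20415995028, (17,9):820784250·9+2141764053→9528822303, (17,10):193754990·10+820784250→2758334150
@18  (18,6):17505749898·6+5652751651→110687251039, (18,7):25708104786·7+17505749898→197462483400, (18,8):20415995028·8+25708104786→189036065010, (18,9):9528822303·9+20415995028→106175395755, (18,10):2758334150·10+9528822303→37112163803
@19  (19,7):197462483400·7+110687251039→1492924634839, (19,8):189036065010·8+197462483400→1709751003480, (19,9):106175395755·9+189036065010→1144614626805, (19,10):37112163803·10+106175395755→477297033785
@20  (20,8):1709751003480·8+1492924634839→15170932662679, (20,9):1144614626805·9+1709751003480→12011282644725, (20,10):477297033785·10+1144614626805→5917584964655
Read S(20,8) = 15170932662679, S(20,9) = 12011282644725, S(20,10) = 5917584964655.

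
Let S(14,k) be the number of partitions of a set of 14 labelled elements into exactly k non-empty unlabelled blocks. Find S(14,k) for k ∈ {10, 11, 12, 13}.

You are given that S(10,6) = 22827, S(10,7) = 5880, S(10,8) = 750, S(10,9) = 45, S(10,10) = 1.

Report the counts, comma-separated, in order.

r11: T_11,7=7×5880+22827=63987; T_11,8=8×750+5880=11880; T_11,9=9×45+750=1155; T_11,10=10×1+45=55; T_11,11=11×0+1=1
r12: T_12,8=8×11880+63987=159027; T_12,9=9×1155+11880=22275; T_12,10=10×55+1155=1705; T_12,11=11×1+55=66; T_12,12=12×0+1=1
r13: T_13,9=9×22275+159027=359502; T_13,10=10×1705+22275=39325; T_13,11=11×66+1705=2431; T_13,12=12×1+66=78; T_13,13=13×0+1=1
r14: T_14,10=10×39325+359502=752752; T_14,11=11×2431+39325=66066; T_14,12=12×78+2431=3367; T_14,13=13×1+78=91
Read S(14,10) = 752752, S(14,11) = 66066, S(14,12) = 3367, S(14,13) = 91.

752752, 66066, 3367, 91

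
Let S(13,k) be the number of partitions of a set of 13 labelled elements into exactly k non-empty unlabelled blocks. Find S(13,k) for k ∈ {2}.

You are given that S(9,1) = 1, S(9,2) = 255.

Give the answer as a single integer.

4095

@10  (10,1):1·1+0→1, (10,2):255·2+1→511
@11  (11,1):1·1+0→1, (11,2):511·2+1→1023
@12  (12,1):1·1+0→1, (12,2):1023·2+1→2047
@13  (13,2):2047·2+1→4095
Read S(13,2) = 4095.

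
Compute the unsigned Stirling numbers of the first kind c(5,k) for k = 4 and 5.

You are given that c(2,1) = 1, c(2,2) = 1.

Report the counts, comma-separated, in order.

10, 1

i=3: T(3,2)=1+2·1=3 | T(3,3)=1+2·0=1
i=4: T(4,3)=3+3·1=6 | T(4,4)=1+3·0=1
i=5: T(5,4)=6+4·1=10 | T(5,5)=1+4·0=1
Read c(5,4) = 10, c(5,5) = 1.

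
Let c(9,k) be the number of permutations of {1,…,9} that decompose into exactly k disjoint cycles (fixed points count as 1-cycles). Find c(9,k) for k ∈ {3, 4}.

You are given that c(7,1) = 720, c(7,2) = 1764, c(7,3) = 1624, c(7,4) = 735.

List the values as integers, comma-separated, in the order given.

@8  (8,2):1764·7+720→13068, (8,3):1624·7+1764→13132, (8,4):735·7+1624→6769
@9  (9,3):13132·8+13068→118124, (9,4):6769·8+13132→67284
Read c(9,3) = 118124, c(9,4) = 67284.

118124, 67284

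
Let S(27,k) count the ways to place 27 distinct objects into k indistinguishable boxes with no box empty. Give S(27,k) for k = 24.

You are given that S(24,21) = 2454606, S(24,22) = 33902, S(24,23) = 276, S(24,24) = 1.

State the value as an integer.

5265000

r25: T_25,22=22×33902+2454606=3200450; T_25,23=23×276+33902=40250; T_25,24=24×1+276=300
r26: T_26,23=23×40250+3200450=4126200; T_26,24=24×300+40250=47450
r27: T_27,24=24×47450+4126200=5265000
Read S(27,24) = 5265000.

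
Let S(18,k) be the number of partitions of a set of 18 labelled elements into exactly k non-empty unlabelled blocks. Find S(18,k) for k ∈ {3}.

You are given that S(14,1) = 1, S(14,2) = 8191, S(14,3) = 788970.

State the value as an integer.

64439010

[15] T[15,1]:1*1+0=1 · T[15,2]:2*8191+1=16383 · T[15,3]:3*788970+8191=2375101
[16] T[16,1]:1*1+0=1 · T[16,2]:2*16383+1=32767 · T[16,3]:3*2375101+16383=7141686
[17] T[17,2]:2*32767+1=65535 · T[17,3]:3*7141686+32767=21457825
[18] T[18,3]:3*21457825+65535=64439010
Read S(18,3) = 64439010.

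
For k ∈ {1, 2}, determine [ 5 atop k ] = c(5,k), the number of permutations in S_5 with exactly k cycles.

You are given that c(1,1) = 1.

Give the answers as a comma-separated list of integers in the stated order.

@2  (2,1):1·1+0→1, (2,2):0·1+1→1
@3  (3,1):1·2+0→2, (3,2):1·2+1→3
@4  (4,1):2·3+0→6, (4,2):3·3+2→11
@5  (5,1):6·4+0→24, (5,2):11·4+6→50
Read c(5,1) = 24, c(5,2) = 50.

24, 50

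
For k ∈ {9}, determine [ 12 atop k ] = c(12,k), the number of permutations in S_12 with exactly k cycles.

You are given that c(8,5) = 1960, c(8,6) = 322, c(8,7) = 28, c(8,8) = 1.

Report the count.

32670

r9: T_9,6=8×322+1960=4536; T_9,7=8×28+322=546; T_9,8=8×1+28=36; T_9,9=8×0+1=1
r10: T_10,7=9×546+4536=9450; T_10,8=9×36+546=870; T_10,9=9×1+36=45
r11: T_11,8=10×870+9450=18150; T_11,9=10×45+870=1320
r12: T_12,9=11×1320+18150=32670
Read c(12,9) = 32670.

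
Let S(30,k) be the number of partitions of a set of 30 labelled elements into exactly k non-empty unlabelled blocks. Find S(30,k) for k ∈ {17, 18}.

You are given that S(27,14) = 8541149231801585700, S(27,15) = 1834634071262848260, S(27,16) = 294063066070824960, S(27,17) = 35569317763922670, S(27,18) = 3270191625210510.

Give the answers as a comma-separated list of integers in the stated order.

511605167806434372210, 68591811024147549270

@28  (28,15):1834634071262848260·15+8541149231801585700→36060660300744309600, (28,16):294063066070824960·16+1834634071262848260→6539643128396047620, (28,17):35569317763922670·17+294063066070824960→898741468057510350, (28,18):3270191625210510·18+35569317763922670→94432767017711850
@29  (29,16):6539643128396047620·16+36060660300744309600→140694950355081071520, (29,17):898741468057510350·17+6539643128396047620→21818248085373723570, (29,18):94432767017711850·18+898741468057510350→2598531274376323650
@30  (30,17):21818248085373723570·17+140694950355081071520→511605167806434372210, (30,18):2598531274376323650·18+21818248085373723570→68591811024147549270
Read S(30,17) = 511605167806434372210, S(30,18) = 68591811024147549270.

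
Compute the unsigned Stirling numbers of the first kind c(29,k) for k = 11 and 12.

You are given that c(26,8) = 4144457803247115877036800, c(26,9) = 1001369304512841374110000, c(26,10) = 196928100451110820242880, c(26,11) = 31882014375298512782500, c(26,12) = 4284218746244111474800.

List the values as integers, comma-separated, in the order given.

@27  (27,9):1001369304512841374110000·26+4144457803247115877036800→30180059720580991603896800, (27,10):196928100451110820242880·26+1001369304512841374110000→6121499916241722700424880, (27,11):31882014375298512782500·26+196928100451110820242880→1025860474208872152587880, (27,12):4284218746244111474800·26+31882014375298512782500→143271701777645411127300
@28  (28,10):6121499916241722700424880·27+30180059720580991603896800→195460557459107504515368560, (28,11):1025860474208872152587880·27+6121499916241722700424880→33819732719881270820297640, (28,12):143271701777645411127300·27+1025860474208872152587880→4894196422205298253024980
@29  (29,11):33819732719881270820297640·28+195460557459107504515368560→1142413073615783087483702480, (29,12):4894196422205298253024980·28+33819732719881270820297640→170857232541629621904997080
Read c(29,11) = 1142413073615783087483702480, c(29,12) = 170857232541629621904997080.

1142413073615783087483702480, 170857232541629621904997080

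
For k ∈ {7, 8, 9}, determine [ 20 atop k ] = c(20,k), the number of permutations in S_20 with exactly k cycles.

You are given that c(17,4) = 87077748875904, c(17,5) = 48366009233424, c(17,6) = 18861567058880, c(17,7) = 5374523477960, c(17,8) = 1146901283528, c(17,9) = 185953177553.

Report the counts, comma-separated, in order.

52260903362512720, 12953636989943896, 2503858755467550

i=18: T(18,5)=87077748875904+17·48366009233424=909299905844112 | T(18,6)=48366009233424+17·18861567058880=369012649234384 | T(18,7)=18861567058880+17·5374523477960=110228466184200 | T(18,8)=5374523477960+17·1146901283528=24871845297936 | T(18,9)=1146901283528+17·185953177553=4308105301929
i=19: T(19,6)=909299905844112+18·369012649234384=7551527592063024 | T(19,7)=369012649234384+18·110228466184200=2353125040549984 | T(19,8)=110228466184200+18·24871845297936=557921681547048 | T(19,9)=24871845297936+18·4308105301929=102417740732658
i=20: T(20,7)=7551527592063024+19·2353125040549984=52260903362512720 | T(20,8)=2353125040549984+19·557921681547048=12953636989943896 | T(20,9)=557921681547048+19·102417740732658=2503858755467550
Read c(20,7) = 52260903362512720, c(20,8) = 12953636989943896, c(20,9) = 2503858755467550.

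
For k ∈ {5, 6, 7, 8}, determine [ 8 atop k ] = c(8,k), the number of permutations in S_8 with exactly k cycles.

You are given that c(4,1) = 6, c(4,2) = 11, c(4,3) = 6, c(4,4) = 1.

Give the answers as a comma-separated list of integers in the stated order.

1960, 322, 28, 1

i=5: T(5,2)=6+4·11=50 | T(5,3)=11+4·6=35 | T(5,4)=6+4·1=10 | T(5,5)=1+4·0=1
i=6: T(6,3)=50+5·35=225 | T(6,4)=35+5·10=85 | T(6,5)=10+5·1=15 | T(6,6)=1+5·0=1
i=7: T(7,4)=225+6·85=735 | T(7,5)=85+6·15=175 | T(7,6)=15+6·1=21 | T(7,7)=1+6·0=1
i=8: T(8,5)=735+7·175=1960 | T(8,6)=175+7·21=322 | T(8,7)=21+7·1=28 | T(8,8)=1+7·0=1
Read c(8,5) = 1960, c(8,6) = 322, c(8,7) = 28, c(8,8) = 1.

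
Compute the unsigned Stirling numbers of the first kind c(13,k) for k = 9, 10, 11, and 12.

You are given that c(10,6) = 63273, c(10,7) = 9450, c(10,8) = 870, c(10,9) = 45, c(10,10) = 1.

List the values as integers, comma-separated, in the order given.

749463, 55770, 2717, 78

r11: T_11,7=10×9450+63273=157773; T_11,8=10×870+9450=18150; T_11,9=10×45+870=1320; T_11,10=10×1+45=55; T_11,11=10×0+1=1
r12: T_12,8=11×18150+157773=357423; T_12,9=11×1320+18150=32670; T_12,10=11×55+1320=1925; T_12,11=11×1+55=66; T_12,12=11×0+1=1
r13: T_13,9=12×32670+357423=749463; T_13,10=12×1925+32670=55770; T_13,11=12×66+1925=2717; T_13,12=12×1+66=78
Read c(13,9) = 749463, c(13,10) = 55770, c(13,11) = 2717, c(13,12) = 78.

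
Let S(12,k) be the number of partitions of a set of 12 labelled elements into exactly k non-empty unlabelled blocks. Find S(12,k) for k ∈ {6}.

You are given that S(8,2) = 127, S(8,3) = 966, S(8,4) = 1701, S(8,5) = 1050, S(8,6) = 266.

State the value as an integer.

1323652

[9] T[9,3]:3*966+127=3025 · T[9,4]:4*1701+966=7770 · T[9,5]:5*1050+1701=6951 · T[9,6]:6*266+1050=2646
[10] T[10,4]:4*7770+3025=34105 · T[10,5]:5*6951+7770=42525 · T[10,6]:6*2646+6951=22827
[11] T[11,5]:5*42525+34105=246730 · T[11,6]:6*22827+42525=179487
[12] T[12,6]:6*179487+246730=1323652
Read S(12,6) = 1323652.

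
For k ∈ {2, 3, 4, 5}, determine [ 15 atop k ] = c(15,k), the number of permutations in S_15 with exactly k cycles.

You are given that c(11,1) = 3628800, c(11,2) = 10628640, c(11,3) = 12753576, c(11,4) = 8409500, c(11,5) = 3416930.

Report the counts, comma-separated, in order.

r12: T_12,1=11×3628800+0=39916800; T_12,2=11×10628640+3628800=120543840; T_12,3=11×12753576+10628640=150917976; T_12,4=11×8409500+12753576=105258076; T_12,5=11×3416930+8409500=45995730
r13: T_13,1=12×39916800+0=479001600; T_13,2=12×120543840+39916800=1486442880; T_13,3=12×150917976+120543840=1931559552; T_13,4=12×105258076+150917976=1414014888; T_13,5=12×45995730+105258076=657206836
r14: T_14,1=13×479001600+0=6227020800; T_14,2=13×1486442880+479001600=19802759040; T_14,3=13×1931559552+1486442880=26596717056; T_14,4=13×1414014888+1931559552=20313753096; T_14,5=13×657206836+1414014888=9957703756
r15: T_15,2=14×19802759040+6227020800=283465647360; T_15,3=14×26596717056+19802759040=392156797824; T_15,4=14×20313753096+26596717056=310989260400; T_15,5=14×9957703756+20313753096=159721605680
Read c(15,2) = 283465647360, c(15,3) = 392156797824, c(15,4) = 310989260400, c(15,5) = 159721605680.

283465647360, 392156797824, 310989260400, 159721605680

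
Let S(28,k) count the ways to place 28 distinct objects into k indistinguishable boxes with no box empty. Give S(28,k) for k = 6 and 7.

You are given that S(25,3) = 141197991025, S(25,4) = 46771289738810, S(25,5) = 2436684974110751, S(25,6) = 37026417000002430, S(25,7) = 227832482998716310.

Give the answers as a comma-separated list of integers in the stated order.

i=26: T(26,4)=141197991025+4·46771289738810=187226356946265 | T(26,5)=46771289738810+5·2436684974110751=12230196160292565 | T(26,6)=2436684974110751+6·37026417000002430=224595186974125331 | T(26,7)=37026417000002430+7·227832482998716310=1631853797991016600
i=27: T(27,5)=187226356946265+5·12230196160292565=61338207158409090 | T(27,6)=12230196160292565+6·224595186974125331=1359801318005044551 | T(27,7)=224595186974125331+7·1631853797991016600=11647571772911241531
i=28: T(28,6)=61338207158409090+6·1359801318005044551=8220146115188676396 | T(28,7)=1359801318005044551+7·11647571772911241531=82892803728383735268
Read S(28,6) = 8220146115188676396, S(28,7) = 82892803728383735268.

8220146115188676396, 82892803728383735268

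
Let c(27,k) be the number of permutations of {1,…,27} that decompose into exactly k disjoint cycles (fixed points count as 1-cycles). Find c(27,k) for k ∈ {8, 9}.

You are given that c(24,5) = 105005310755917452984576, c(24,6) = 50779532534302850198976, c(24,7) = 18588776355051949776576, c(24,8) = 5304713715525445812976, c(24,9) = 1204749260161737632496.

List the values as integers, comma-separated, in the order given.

121502371102392939781636800, 30180059720580991603896800

r25: T_25,6=24×50779532534302850198976+105005310755917452984576=1323714091579185857760000; T_25,7=24×18588776355051949776576+50779532534302850198976=496910165055549644836800; T_25,8=24×5304713715525445812976+18588776355051949776576=145901905527662649288000; T_25,9=24×1204749260161737632496+5304713715525445812976=34218695959407148992880
r26: T_26,7=25×496910165055549644836800+1323714091579185857760000=13746468217967926978680000; T_26,8=25×145901905527662649288000+496910165055549644836800=4144457803247115877036800; T_26,9=25×34218695959407148992880+145901905527662649288000=1001369304512841374110000
r27: T_27,8=26×4144457803247115877036800+13746468217967926978680000=121502371102392939781636800; T_27,9=26×1001369304512841374110000+4144457803247115877036800=30180059720580991603896800
Read c(27,8) = 121502371102392939781636800, c(27,9) = 30180059720580991603896800.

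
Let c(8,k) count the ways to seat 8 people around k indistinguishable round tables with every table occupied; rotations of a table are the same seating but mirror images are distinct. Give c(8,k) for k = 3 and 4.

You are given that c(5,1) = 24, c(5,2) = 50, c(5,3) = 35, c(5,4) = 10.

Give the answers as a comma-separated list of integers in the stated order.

@6  (6,1):24·5+0→120, (6,2):50·5+24→274, (6,3):35·5+50→225, (6,4):10·5+35→85
@7  (7,2):274·6+120→1764, (7,3):225·6+274→1624, (7,4):85·6+225→735
@8  (8,3):1624·7+1764→13132, (8,4):735·7+1624→6769
Read c(8,3) = 13132, c(8,4) = 6769.

13132, 6769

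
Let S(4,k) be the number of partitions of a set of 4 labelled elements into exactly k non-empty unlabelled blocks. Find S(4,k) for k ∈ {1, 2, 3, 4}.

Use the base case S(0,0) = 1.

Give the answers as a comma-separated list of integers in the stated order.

1, 7, 6, 1

row 1: T[1][1]=1·0+1=1
row 2: T[2][1]=1·1+0=1  T[2][2]=2·0+1=1
row 3: T[3][1]=1·1+0=1  T[3][2]=2·1+1=3  T[3][3]=3·0+1=1
row 4: T[4][1]=1·1+0=1  T[4][2]=2·3+1=7  T[4][3]=3·1+3=6  T[4][4]=4·0+1=1
Read S(4,1) = 1, S(4,2) = 7, S(4,3) = 6, S(4,4) = 1.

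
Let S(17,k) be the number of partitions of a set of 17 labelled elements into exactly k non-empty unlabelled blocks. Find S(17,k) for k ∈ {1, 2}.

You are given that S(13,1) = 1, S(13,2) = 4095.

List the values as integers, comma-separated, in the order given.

[14] T[14,1]:1*1+0=1 · T[14,2]:2*4095+1=8191
[15] T[15,1]:1*1+0=1 · T[15,2]:2*8191+1=16383
[16] T[16,1]:1*1+0=1 · T[16,2]:2*16383+1=32767
[17] T[17,1]:1*1+0=1 · T[17,2]:2*32767+1=65535
Read S(17,1) = 1, S(17,2) = 65535.

1, 65535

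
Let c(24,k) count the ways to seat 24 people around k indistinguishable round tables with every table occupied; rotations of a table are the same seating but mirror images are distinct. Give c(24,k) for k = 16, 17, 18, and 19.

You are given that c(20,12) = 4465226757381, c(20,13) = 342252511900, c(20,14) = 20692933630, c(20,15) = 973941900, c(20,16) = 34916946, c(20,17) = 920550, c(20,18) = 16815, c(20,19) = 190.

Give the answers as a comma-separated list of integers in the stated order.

137272511800831, 6400590336096, 241276443496, 7234669596

[21] T[21,13]:20*342252511900+4465226757381=11310276995381 · T[21,14]:20*20692933630+342252511900=756111184500 · T[21,15]:20*973941900+20692933630=40171771630 · T[21,16]:20*34916946+973941900=1672280820 · T[21,17]:20*920550+34916946=53327946 · T[21,18]:20*16815+920550=1256850 · T[21,19]:20*190+16815=20615
[22] T[22,14]:21*756111184500+11310276995381=27188611869881 · T[22,15]:21*40171771630+756111184500=1599718388730 · T[22,16]:21*1672280820+40171771630=75289668850 · T[22,17]:21*53327946+1672280820=2792167686 · T[22,18]:21*1256850+53327946=79721796 · T[22,19]:21*20615+1256850=1689765
[23] T[23,15]:22*1599718388730+27188611869881=62382416421941 · T[23,16]:22*75289668850+1599718388730=3256091103430 · T[23,17]:22*2792167686+75289668850=136717357942 · T[23,18]:22*79721796+2792167686=4546047198 · T[23,19]:22*1689765+79721796=116896626
[24] T[24,16]:23*3256091103430+62382416421941=137272511800831 · T[24,17]:23*136717357942+3256091103430=6400590336096 · T[24,18]:23*4546047198+136717357942=241276443496 · T[24,19]:23*116896626+4546047198=7234669596
Read c(24,16) = 137272511800831, c(24,17) = 6400590336096, c(24,18) = 241276443496, c(24,19) = 7234669596.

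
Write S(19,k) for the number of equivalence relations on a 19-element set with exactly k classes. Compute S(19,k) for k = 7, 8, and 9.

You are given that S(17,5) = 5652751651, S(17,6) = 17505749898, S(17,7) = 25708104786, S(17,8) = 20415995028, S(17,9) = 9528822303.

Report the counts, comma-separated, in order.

1492924634839, 1709751003480, 1144614626805

r18: T_18,6=6×17505749898+5652751651=110687251039; T_18,7=7×25708104786+17505749898=197462483400; T_18,8=8×20415995028+25708104786=189036065010; T_18,9=9×9528822303+20415995028=106175395755
r19: T_19,7=7×197462483400+110687251039=1492924634839; T_19,8=8×189036065010+197462483400=1709751003480; T_19,9=9×106175395755+189036065010=1144614626805
Read S(19,7) = 1492924634839, S(19,8) = 1709751003480, S(19,9) = 1144614626805.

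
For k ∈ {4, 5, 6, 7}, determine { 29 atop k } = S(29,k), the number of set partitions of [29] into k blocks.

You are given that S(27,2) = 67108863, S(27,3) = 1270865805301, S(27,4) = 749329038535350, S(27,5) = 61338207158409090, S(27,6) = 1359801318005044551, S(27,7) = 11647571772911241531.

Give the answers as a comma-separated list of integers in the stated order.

11998160744311570, 1540200411172850701, 49628317055962639176, 588469772213874823272

[28] T[28,3]:3*1270865805301+67108863=3812664524766 · T[28,4]:4*749329038535350+1270865805301=2998587019946701 · T[28,5]:5*61338207158409090+749329038535350=307440364830580800 · T[28,6]:6*1359801318005044551+61338207158409090=8220146115188676396 · T[28,7]:7*11647571772911241531+1359801318005044551=82892803728383735268
[29] T[29,4]:4*2998587019946701+3812664524766=11998160744311570 · T[29,5]:5*307440364830580800+2998587019946701=1540200411172850701 · T[29,6]:6*8220146115188676396+307440364830580800=49628317055962639176 · T[29,7]:7*82892803728383735268+8220146115188676396=588469772213874823272
Read S(29,4) = 11998160744311570, S(29,5) = 1540200411172850701, S(29,6) = 49628317055962639176, S(29,7) = 588469772213874823272.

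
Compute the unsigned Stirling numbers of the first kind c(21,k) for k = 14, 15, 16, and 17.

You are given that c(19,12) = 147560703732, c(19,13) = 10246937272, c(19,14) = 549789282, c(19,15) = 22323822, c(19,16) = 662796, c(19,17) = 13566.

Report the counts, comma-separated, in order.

756111184500, 40171771630, 1672280820, 53327946

[20] T[20,13]:19*10246937272+147560703732=342252511900 · T[20,14]:19*549789282+10246937272=20692933630 · T[20,15]:19*22323822+549789282=973941900 · T[20,16]:19*662796+22323822=34916946 · T[20,17]:19*13566+662796=920550
[21] T[21,14]:20*20692933630+342252511900=756111184500 · T[21,15]:20*973941900+20692933630=40171771630 · T[21,16]:20*34916946+973941900=1672280820 · T[21,17]:20*920550+34916946=53327946
Read c(21,14) = 756111184500, c(21,15) = 40171771630, c(21,16) = 1672280820, c(21,17) = 53327946.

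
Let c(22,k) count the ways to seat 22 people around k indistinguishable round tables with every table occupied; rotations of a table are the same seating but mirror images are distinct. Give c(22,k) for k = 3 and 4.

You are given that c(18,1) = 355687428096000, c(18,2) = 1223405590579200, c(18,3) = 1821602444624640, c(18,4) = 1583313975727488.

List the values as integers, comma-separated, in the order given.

298631902863216384000, 284093315901811468800

row 19: T[19][1]=18·355687428096000+0=6402373705728000  T[19][2]=18·1223405590579200+355687428096000=22376988058521600  T[19][3]=18·1821602444624640+1223405590579200=34012249593822720  T[19][4]=18·1583313975727488+1821602444624640=30321254007719424
row 20: T[20][1]=19·6402373705728000+0=121645100408832000  T[20][2]=19·22376988058521600+6402373705728000=431565146817638400  T[20][3]=19·34012249593822720+22376988058521600=668609730341153280  T[20][4]=19·30321254007719424+34012249593822720=610116075740491776
row 21: T[21][2]=20·431565146817638400+121645100408832000=8752948036761600000  T[21][3]=20·668609730341153280+431565146817638400=13803759753640704000  T[21][4]=20·610116075740491776+668609730341153280=12870931245150988800
row 22: T[22][3]=21·13803759753640704000+8752948036761600000=298631902863216384000  T[22][4]=21·12870931245150988800+13803759753640704000=284093315901811468800
Read c(22,3) = 298631902863216384000, c(22,4) = 284093315901811468800.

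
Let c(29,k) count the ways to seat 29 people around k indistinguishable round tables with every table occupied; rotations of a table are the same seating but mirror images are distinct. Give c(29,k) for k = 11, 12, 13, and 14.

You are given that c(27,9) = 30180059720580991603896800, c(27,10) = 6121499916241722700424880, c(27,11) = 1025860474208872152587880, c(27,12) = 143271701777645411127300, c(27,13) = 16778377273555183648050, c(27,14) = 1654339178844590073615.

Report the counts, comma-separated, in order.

1142413073615783087483702480, 170857232541629621904997080, 21590257290787088602515180, 2316762871029690607422990

r28: T_28,10=27×6121499916241722700424880+30180059720580991603896800=195460557459107504515368560; T_28,11=27×1025860474208872152587880+6121499916241722700424880=33819732719881270820297640; T_28,12=27×143271701777645411127300+1025860474208872152587880=4894196422205298253024980; T_28,13=27×16778377273555183648050+143271701777645411127300=596287888163635369624650; T_28,14=27×1654339178844590073615+16778377273555183648050=61445535102359115635655
r29: T_29,11=28×33819732719881270820297640+195460557459107504515368560=1142413073615783087483702480; T_29,12=28×4894196422205298253024980+33819732719881270820297640=170857232541629621904997080; T_29,13=28×596287888163635369624650+4894196422205298253024980=21590257290787088602515180; T_29,14=28×61445535102359115635655+596287888163635369624650=2316762871029690607422990
Read c(29,11) = 1142413073615783087483702480, c(29,12) = 170857232541629621904997080, c(29,13) = 21590257290787088602515180, c(29,14) = 2316762871029690607422990.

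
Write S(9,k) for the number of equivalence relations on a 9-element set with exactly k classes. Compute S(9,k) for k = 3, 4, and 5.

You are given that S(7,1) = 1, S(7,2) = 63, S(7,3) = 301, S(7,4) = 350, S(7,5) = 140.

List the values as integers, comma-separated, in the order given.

@8  (8,2):63·2+1→127, (8,3):301·3+63→966, (8,4):350·4+301→1701, (8,5):140·5+350→1050
@9  (9,3):966·3+127→3025, (9,4):1701·4+966→7770, (9,5):1050·5+1701→6951
Read S(9,3) = 3025, S(9,4) = 7770, S(9,5) = 6951.

3025, 7770, 6951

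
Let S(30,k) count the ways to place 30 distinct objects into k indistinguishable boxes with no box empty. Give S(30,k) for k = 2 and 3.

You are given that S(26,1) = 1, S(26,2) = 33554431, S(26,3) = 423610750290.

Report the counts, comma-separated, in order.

i=27: T(27,1)=0+1·1=1 | T(27,2)=1+2·33554431=67108863 | T(27,3)=33554431+3·423610750290=1270865805301
i=28: T(28,1)=0+1·1=1 | T(28,2)=1+2·67108863=134217727 | T(28,3)=67108863+3·1270865805301=3812664524766
i=29: T(29,1)=0+1·1=1 | T(29,2)=1+2·134217727=268435455 | T(29,3)=134217727+3·3812664524766=11438127792025
i=30: T(30,2)=1+2·268435455=536870911 | T(30,3)=268435455+3·11438127792025=34314651811530
Read S(30,2) = 536870911, S(30,3) = 34314651811530.

536870911, 34314651811530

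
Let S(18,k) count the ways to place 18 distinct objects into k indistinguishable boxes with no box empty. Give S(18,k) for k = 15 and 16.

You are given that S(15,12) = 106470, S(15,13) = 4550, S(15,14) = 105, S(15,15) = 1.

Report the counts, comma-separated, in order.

i=16: T(16,13)=106470+13·4550=165620 | T(16,14)=4550+14·105=6020 | T(16,15)=105+15·1=120 | T(16,16)=1+16·0=1
i=17: T(17,14)=165620+14·6020=249900 | T(17,15)=6020+15·120=7820 | T(17,16)=120+16·1=136
i=18: T(18,15)=249900+15·7820=367200 | T(18,16)=7820+16·136=9996
Read S(18,15) = 367200, S(18,16) = 9996.

367200, 9996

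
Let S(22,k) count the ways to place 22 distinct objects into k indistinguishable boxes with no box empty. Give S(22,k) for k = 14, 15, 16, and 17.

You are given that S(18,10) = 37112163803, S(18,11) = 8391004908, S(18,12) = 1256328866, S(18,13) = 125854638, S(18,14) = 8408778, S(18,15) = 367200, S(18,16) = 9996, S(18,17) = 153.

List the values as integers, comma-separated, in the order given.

r19: T_19,11=11×8391004908+37112163803=129413217791; T_19,12=12×1256328866+8391004908=23466951300; T_19,13=13×125854638+1256328866=2892439160; T_19,14=14×8408778+125854638=243577530; T_19,15=15×367200+8408778=13916778; T_19,16=16×9996+367200=527136; T_19,17=17×153+9996=12597
r20: T_20,12=12×23466951300+129413217791=411016633391; T_20,13=13×2892439160+23466951300=61068660380; T_20,14=14×243577530+2892439160=6302524580; T_20,15=15×13916778+243577530=452329200; T_20,16=16×527136+13916778=22350954; T_20,17=17×12597+527136=741285
r21: T_21,13=13×61068660380+411016633391=1204909218331; T_21,14=14×6302524580+61068660380=149304004500; T_21,15=15×452329200+6302524580=13087462580; T_21,16=16×22350954+452329200=809944464; T_21,17=17×741285+22350954=34952799
r22: T_22,14=14×149304004500+1204909218331=3295165281331; T_22,15=15×13087462580+149304004500=345615943200; T_22,16=16×809944464+13087462580=26046574004; T_22,17=17×34952799+809944464=1404142047
Read S(22,14) = 3295165281331, S(22,15) = 345615943200, S(22,16) = 26046574004, S(22,17) = 1404142047.

3295165281331, 345615943200, 26046574004, 1404142047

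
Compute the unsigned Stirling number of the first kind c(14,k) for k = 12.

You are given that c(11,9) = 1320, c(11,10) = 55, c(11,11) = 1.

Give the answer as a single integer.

@12  (12,10):55·11+1320→1925, (12,11):1·11+55→66, (12,12):0·11+1→1
@13  (13,11):66·12+1925→2717, (13,12):1·12+66→78
@14  (14,12):78·13+2717→3731
Read c(14,12) = 3731.

3731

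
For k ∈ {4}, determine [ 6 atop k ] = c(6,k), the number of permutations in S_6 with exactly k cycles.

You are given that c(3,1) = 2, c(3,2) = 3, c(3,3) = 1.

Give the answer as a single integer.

[4] T[4,2]:3*3+2=11 · T[4,3]:3*1+3=6 · T[4,4]:3*0+1=1
[5] T[5,3]:4*6+11=35 · T[5,4]:4*1+6=10
[6] T[6,4]:5*10+35=85
Read c(6,4) = 85.

85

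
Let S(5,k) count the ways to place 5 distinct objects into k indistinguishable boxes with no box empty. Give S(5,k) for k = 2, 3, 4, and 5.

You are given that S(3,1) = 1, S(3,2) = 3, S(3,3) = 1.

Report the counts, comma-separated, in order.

15, 25, 10, 1

[4] T[4,1]:1*1+0=1 · T[4,2]:2*3+1=7 · T[4,3]:3*1+3=6 · T[4,4]:4*0+1=1
[5] T[5,2]:2*7+1=15 · T[5,3]:3*6+7=25 · T[5,4]:4*1+6=10 · T[5,5]:5*0+1=1
Read S(5,2) = 15, S(5,3) = 25, S(5,4) = 10, S(5,5) = 1.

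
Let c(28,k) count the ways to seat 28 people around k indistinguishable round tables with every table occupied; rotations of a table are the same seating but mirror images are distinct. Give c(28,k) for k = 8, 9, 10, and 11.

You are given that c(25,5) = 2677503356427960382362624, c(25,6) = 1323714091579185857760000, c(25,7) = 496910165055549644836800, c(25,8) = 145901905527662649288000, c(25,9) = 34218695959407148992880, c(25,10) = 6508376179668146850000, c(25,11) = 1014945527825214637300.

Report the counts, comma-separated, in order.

3673742549077683082376236224, 936363983558079713086850400, 195460557459107504515368560, 33819732719881270820297640

@26  (26,6):1323714091579185857760000·25+2677503356427960382362624→35770355645907606826362624, (26,7):496910165055549644836800·25+1323714091579185857760000→13746468217967926978680000, (26,8):145901905527662649288000·25+496910165055549644836800→4144457803247115877036800, (26,9):34218695959407148992880·25+145901905527662649288000→1001369304512841374110000, (26,10):6508376179668146850000·25+34218695959407148992880→196928100451110820242880, (26,11):1014945527825214637300·25+6508376179668146850000→31882014375298512782500
@27  (27,7):13746468217967926978680000·26+35770355645907606826362624→393178529313073708272042624, (27,8):4144457803247115877036800·26+13746468217967926978680000→121502371102392939781636800, (27,9):1001369304512841374110000·26+4144457803247115877036800→30180059720580991603896800, (27,10):196928100451110820242880·26+1001369304512841374110000→6121499916241722700424880, (27,11):31882014375298512782500·26+196928100451110820242880→1025860474208872152587880
@28  (28,8):121502371102392939781636800·27+393178529313073708272042624→3673742549077683082376236224, (28,9):30180059720580991603896800·27+121502371102392939781636800→936363983558079713086850400, (28,10):6121499916241722700424880·27+30180059720580991603896800→195460557459107504515368560, (28,11):1025860474208872152587880·27+6121499916241722700424880→33819732719881270820297640
Read c(28,8) = 3673742549077683082376236224, c(28,9) = 936363983558079713086850400, c(28,10) = 195460557459107504515368560, c(28,11) = 33819732719881270820297640.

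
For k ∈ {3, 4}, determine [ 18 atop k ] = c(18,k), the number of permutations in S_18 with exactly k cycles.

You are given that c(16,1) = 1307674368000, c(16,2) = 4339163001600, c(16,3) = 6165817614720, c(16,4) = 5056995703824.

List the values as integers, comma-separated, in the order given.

r17: T_17,2=16×4339163001600+1307674368000=70734282393600; T_17,3=16×6165817614720+4339163001600=102992244837120; T_17,4=16×5056995703824+6165817614720=87077748875904
r18: T_18,3=17×102992244837120+70734282393600=1821602444624640; T_18,4=17×87077748875904+102992244837120=1583313975727488
Read c(18,3) = 1821602444624640, c(18,4) = 1583313975727488.

1821602444624640, 1583313975727488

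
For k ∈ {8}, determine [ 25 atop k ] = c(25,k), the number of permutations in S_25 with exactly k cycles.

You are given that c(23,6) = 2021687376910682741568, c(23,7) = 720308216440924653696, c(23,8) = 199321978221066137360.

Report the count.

145901905527662649288000

r24: T_24,7=23×720308216440924653696+2021687376910682741568=18588776355051949776576; T_24,8=23×199321978221066137360+720308216440924653696=5304713715525445812976
r25: T_25,8=24×5304713715525445812976+18588776355051949776576=145901905527662649288000
Read c(25,8) = 145901905527662649288000.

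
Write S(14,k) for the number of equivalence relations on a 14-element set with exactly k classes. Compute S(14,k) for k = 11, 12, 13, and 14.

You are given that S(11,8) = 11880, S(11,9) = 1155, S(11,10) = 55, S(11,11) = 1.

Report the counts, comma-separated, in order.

66066, 3367, 91, 1

[12] T[12,9]:9*1155+11880=22275 · T[12,10]:10*55+1155=1705 · T[12,11]:11*1+55=66 · T[12,12]:12*0+1=1
[13] T[13,10]:10*1705+22275=39325 · T[13,11]:11*66+1705=2431 · T[13,12]:12*1+66=78 · T[13,13]:13*0+1=1
[14] T[14,11]:11*2431+39325=66066 · T[14,12]:12*78+2431=3367 · T[14,13]:13*1+78=91 · T[14,14]:14*0+1=1
Read S(14,11) = 66066, S(14,12) = 3367, S(14,13) = 91, S(14,14) = 1.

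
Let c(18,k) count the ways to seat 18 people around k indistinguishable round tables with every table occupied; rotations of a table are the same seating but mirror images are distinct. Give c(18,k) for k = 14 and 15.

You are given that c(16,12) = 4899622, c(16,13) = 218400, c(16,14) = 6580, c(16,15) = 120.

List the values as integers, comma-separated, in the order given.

row 17: T[17][13]=16·218400+4899622=8394022  T[17][14]=16·6580+218400=323680  T[17][15]=16·120+6580=8500
row 18: T[18][14]=17·323680+8394022=13896582  T[18][15]=17·8500+323680=468180
Read c(18,14) = 13896582, c(18,15) = 468180.

13896582, 468180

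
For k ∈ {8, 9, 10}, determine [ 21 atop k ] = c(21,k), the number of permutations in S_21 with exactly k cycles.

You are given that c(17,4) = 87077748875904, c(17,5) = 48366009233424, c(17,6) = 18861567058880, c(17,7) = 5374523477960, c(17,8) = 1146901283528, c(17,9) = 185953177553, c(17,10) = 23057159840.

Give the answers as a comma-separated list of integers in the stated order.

r18: T_18,5=17×48366009233424+87077748875904=909299905844112; T_18,6=17×18861567058880+48366009233424=369012649234384; T_18,7=17×5374523477960+18861567058880=110228466184200; T_18,8=17×1146901283528+5374523477960=24871845297936; T_18,9=17×185953177553+1146901283528=4308105301929; T_18,10=17×23057159840+185953177553=577924894833
r19: T_19,6=18×369012649234384+909299905844112=7551527592063024; T_19,7=18×110228466184200+369012649234384=2353125040549984; T_19,8=18×24871845297936+110228466184200=557921681547048; T_19,9=18×4308105301929+24871845297936=102417740732658; T_19,10=18×577924894833+4308105301929=14710753408923
r20: T_20,7=19×2353125040549984+7551527592063024=52260903362512720; T_20,8=19×557921681547048+2353125040549984=12953636989943896; T_20,9=19×102417740732658+557921681547048=2503858755467550; T_20,10=19×14710753408923+102417740732658=381922055502195
r21: T_21,8=20×12953636989943896+52260903362512720=311333643161390640; T_21,9=20×2503858755467550+12953636989943896=63030812099294896; T_21,10=20×381922055502195+2503858755467550=10142299865511450
Read c(21,8) = 311333643161390640, c(21,9) = 63030812099294896, c(21,10) = 10142299865511450.

311333643161390640, 63030812099294896, 10142299865511450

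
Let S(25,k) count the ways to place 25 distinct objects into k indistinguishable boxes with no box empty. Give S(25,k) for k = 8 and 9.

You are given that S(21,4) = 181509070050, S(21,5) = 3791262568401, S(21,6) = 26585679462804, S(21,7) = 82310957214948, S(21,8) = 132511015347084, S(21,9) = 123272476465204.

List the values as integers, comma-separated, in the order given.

r22: T_22,5=5×3791262568401+181509070050=19137821912055; T_22,6=6×26585679462804+3791262568401=163305339345225; T_22,7=7×82310957214948+26585679462804=602762379967440; T_22,8=8×132511015347084+82310957214948=1142399079991620; T_22,9=9×123272476465204+132511015347084=1241963303533920
r23: T_23,6=6×163305339345225+19137821912055=998969857983405; T_23,7=7×602762379967440+163305339345225=4382641999117305; T_23,8=8×1142399079991620+602762379967440=9741955019900400; T_23,9=9×1241963303533920+1142399079991620=12320068811796900
r24: T_24,7=7×4382641999117305+998969857983405=31677463851804540; T_24,8=8×9741955019900400+4382641999117305=82318282158320505; T_24,9=9×12320068811796900+9741955019900400=120622574326072500
r25: T_25,8=8×82318282158320505+31677463851804540=690223721118368580; T_25,9=9×120622574326072500+82318282158320505=1167921451092973005
Read S(25,8) = 690223721118368580, S(25,9) = 1167921451092973005.

690223721118368580, 1167921451092973005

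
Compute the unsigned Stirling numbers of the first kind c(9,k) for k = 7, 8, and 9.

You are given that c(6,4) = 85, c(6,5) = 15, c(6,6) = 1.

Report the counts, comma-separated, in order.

r7: T_7,5=6×15+85=175; T_7,6=6×1+15=21; T_7,7=6×0+1=1
r8: T_8,6=7×21+175=322; T_8,7=7×1+21=28; T_8,8=7×0+1=1
r9: T_9,7=8×28+322=546; T_9,8=8×1+28=36; T_9,9=8×0+1=1
Read c(9,7) = 546, c(9,8) = 36, c(9,9) = 1.

546, 36, 1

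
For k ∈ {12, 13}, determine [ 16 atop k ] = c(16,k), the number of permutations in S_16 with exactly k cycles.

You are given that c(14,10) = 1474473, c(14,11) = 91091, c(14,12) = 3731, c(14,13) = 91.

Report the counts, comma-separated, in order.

4899622, 218400

[15] T[15,11]:14*91091+1474473=2749747 · T[15,12]:14*3731+91091=143325 · T[15,13]:14*91+3731=5005
[16] T[16,12]:15*143325+2749747=4899622 · T[16,13]:15*5005+143325=218400
Read c(16,12) = 4899622, c(16,13) = 218400.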